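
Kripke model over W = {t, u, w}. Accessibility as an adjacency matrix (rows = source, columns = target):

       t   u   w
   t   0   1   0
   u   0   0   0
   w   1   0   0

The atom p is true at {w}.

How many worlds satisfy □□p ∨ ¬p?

2

t: □□p is T, ¬p is T. ✓
u: □□p is T, ¬p is T. ✓
w: □□p is F, ¬p is F. ✗
Satisfying worlds: {t, u}.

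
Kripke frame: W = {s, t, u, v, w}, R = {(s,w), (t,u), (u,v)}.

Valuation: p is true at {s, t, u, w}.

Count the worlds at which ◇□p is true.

s: successors {w}; □p there: w:T. ✓
t: successors {u}; □p there: u:F. ✗
u: successors {v}; □p there: v:T. ✓
v: no successors, so ◇□p fails. ✗
w: no successors, so ◇□p fails. ✗
Satisfying worlds: {s, u}.

2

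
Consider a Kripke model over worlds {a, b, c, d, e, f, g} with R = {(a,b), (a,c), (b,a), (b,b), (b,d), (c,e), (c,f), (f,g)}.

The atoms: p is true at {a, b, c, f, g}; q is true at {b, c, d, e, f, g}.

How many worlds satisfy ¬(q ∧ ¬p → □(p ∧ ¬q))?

a: q ∧ ¬p → □(p ∧ ¬q) is T. ✗
b: q ∧ ¬p → □(p ∧ ¬q) is T. ✗
c: q ∧ ¬p → □(p ∧ ¬q) is T. ✗
d: q ∧ ¬p → □(p ∧ ¬q) is T. ✗
e: q ∧ ¬p → □(p ∧ ¬q) is T. ✗
f: q ∧ ¬p → □(p ∧ ¬q) is T. ✗
g: q ∧ ¬p → □(p ∧ ¬q) is T. ✗
Satisfying worlds: ∅.

0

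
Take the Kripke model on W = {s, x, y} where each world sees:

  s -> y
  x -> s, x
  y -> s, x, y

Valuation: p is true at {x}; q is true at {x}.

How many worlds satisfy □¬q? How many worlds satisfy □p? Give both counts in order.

For □¬q:
s: successors {y}; ¬q there: y:T. ✓
x: successors {s, x}; ¬q there: s:T, x:F. ✗
y: successors {s, x, y}; ¬q there: s:T, x:F, y:T. ✗
— 1 world.
For □p:
s: successors {y}; p there: y:F. ✗
x: successors {s, x}; p there: s:F, x:T. ✗
y: successors {s, x, y}; p there: s:F, x:T, y:F. ✗
— 0 worlds.

1 and 0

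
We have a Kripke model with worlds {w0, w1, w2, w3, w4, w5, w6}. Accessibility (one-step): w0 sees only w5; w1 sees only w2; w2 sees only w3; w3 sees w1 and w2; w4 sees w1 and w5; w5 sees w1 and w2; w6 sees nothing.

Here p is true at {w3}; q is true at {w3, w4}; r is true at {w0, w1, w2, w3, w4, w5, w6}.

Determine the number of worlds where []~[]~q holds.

w0: successors {w5}; ~[]~q there: w5:F. ✗
w1: successors {w2}; ~[]~q there: w2:T. ✓
w2: successors {w3}; ~[]~q there: w3:F. ✗
w3: successors {w1, w2}; ~[]~q there: w1:F, w2:T. ✗
w4: successors {w1, w5}; ~[]~q there: w1:F, w5:F. ✗
w5: successors {w1, w2}; ~[]~q there: w1:F, w2:T. ✗
w6: no successors, so []~[]~q holds vacuously. ✓
Satisfying worlds: {w1, w6}.

2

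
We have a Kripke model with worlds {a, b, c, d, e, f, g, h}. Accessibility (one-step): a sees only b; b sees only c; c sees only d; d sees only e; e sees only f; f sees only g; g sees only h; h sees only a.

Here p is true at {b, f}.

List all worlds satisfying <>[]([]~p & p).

a: successors {b}; []([]~p & p) there: b:F. ✗
b: successors {c}; []([]~p & p) there: c:F. ✗
c: successors {d}; []([]~p & p) there: d:F. ✗
d: successors {e}; []([]~p & p) there: e:T. ✓
e: successors {f}; []([]~p & p) there: f:F. ✗
f: successors {g}; []([]~p & p) there: g:F. ✗
g: successors {h}; []([]~p & p) there: h:F. ✗
h: successors {a}; []([]~p & p) there: a:T. ✓

{d, h}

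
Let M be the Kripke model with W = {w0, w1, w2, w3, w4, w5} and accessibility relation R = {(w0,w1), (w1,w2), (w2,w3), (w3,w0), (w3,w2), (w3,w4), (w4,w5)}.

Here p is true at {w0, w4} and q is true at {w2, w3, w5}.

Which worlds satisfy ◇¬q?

{w0, w3}

w0: successors {w1}; ¬q there: w1:T. ✓
w1: successors {w2}; ¬q there: w2:F. ✗
w2: successors {w3}; ¬q there: w3:F. ✗
w3: successors {w0, w2, w4}; ¬q there: w0:T, w2:F, w4:T. ✓
w4: successors {w5}; ¬q there: w5:F. ✗
w5: no successors, so ◇¬q fails. ✗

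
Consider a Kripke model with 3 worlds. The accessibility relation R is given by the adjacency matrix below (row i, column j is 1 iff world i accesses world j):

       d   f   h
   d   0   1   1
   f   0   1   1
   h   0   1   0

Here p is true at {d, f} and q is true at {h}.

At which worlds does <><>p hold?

d: successors {f, h}; <>p there: f:T, h:T. ✓
f: successors {f, h}; <>p there: f:T, h:T. ✓
h: successors {f}; <>p there: f:T. ✓

{d, f, h}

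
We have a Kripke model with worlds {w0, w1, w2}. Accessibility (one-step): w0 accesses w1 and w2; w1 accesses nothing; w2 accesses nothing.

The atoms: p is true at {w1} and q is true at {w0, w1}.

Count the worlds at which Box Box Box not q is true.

w0: successors {w1, w2}; Box Box not q there: w1:T, w2:T. ✓
w1: no successors, so Box Box Box not q holds vacuously. ✓
w2: no successors, so Box Box Box not q holds vacuously. ✓
Satisfying worlds: {w0, w1, w2}.

3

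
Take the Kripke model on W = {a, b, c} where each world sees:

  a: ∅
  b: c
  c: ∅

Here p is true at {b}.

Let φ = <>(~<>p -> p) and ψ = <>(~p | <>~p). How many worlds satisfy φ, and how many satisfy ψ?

0 and 1

For <>(~<>p -> p):
a: no successors, so <>(~<>p -> p) fails. ✗
b: successors {c}; ~<>p -> p there: c:F. ✗
c: no successors, so <>(~<>p -> p) fails. ✗
— 0 worlds.
For <>(~p | <>~p):
a: no successors, so <>(~p | <>~p) fails. ✗
b: successors {c}; ~p | <>~p there: c:T. ✓
c: no successors, so <>(~p | <>~p) fails. ✗
— 1 world.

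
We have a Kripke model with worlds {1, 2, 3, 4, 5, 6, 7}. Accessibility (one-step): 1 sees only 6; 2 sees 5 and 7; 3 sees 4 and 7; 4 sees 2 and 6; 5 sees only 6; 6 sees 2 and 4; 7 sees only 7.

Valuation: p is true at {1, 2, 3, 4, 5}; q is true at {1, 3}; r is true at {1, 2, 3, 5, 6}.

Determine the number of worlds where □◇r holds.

4

1: successors {6}; ◇r there: 6:T. ✓
2: successors {5, 7}; ◇r there: 5:T, 7:F. ✗
3: successors {4, 7}; ◇r there: 4:T, 7:F. ✗
4: successors {2, 6}; ◇r there: 2:T, 6:T. ✓
5: successors {6}; ◇r there: 6:T. ✓
6: successors {2, 4}; ◇r there: 2:T, 4:T. ✓
7: successors {7}; ◇r there: 7:F. ✗
Satisfying worlds: {1, 4, 5, 6}.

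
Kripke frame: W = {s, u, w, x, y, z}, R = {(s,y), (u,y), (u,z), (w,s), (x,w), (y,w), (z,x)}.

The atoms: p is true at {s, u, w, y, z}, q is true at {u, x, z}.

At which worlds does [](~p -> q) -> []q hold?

{z}

s: [](~p -> q) is T, []q is F. ✗
u: [](~p -> q) is T, []q is F. ✗
w: [](~p -> q) is T, []q is F. ✗
x: [](~p -> q) is T, []q is F. ✗
y: [](~p -> q) is T, []q is F. ✗
z: [](~p -> q) is T, []q is T. ✓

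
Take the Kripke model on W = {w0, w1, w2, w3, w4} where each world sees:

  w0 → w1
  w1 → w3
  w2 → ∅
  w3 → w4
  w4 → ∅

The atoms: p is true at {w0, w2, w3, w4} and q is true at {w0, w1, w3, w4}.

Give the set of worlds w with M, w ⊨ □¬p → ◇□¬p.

w0: □¬p is T, ◇□¬p is F. ✗
w1: □¬p is F, ◇□¬p is F. ✓
w2: □¬p is T, ◇□¬p is F. ✗
w3: □¬p is F, ◇□¬p is T. ✓
w4: □¬p is T, ◇□¬p is F. ✗

{w1, w3}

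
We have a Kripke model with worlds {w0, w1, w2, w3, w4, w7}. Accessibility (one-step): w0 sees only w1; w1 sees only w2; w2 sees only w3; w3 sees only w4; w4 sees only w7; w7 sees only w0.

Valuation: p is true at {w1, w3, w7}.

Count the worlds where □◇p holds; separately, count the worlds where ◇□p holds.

For □◇p:
w0: successors {w1}; ◇p there: w1:F. ✗
w1: successors {w2}; ◇p there: w2:T. ✓
w2: successors {w3}; ◇p there: w3:F. ✗
w3: successors {w4}; ◇p there: w4:T. ✓
w4: successors {w7}; ◇p there: w7:F. ✗
w7: successors {w0}; ◇p there: w0:T. ✓
— 3 worlds.
For ◇□p:
w0: successors {w1}; □p there: w1:F. ✗
w1: successors {w2}; □p there: w2:T. ✓
w2: successors {w3}; □p there: w3:F. ✗
w3: successors {w4}; □p there: w4:T. ✓
w4: successors {w7}; □p there: w7:F. ✗
w7: successors {w0}; □p there: w0:T. ✓
— 3 worlds.

3 and 3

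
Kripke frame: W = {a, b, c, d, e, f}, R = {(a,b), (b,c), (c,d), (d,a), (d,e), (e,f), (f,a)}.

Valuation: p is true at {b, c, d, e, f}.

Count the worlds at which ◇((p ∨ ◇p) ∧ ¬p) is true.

a: successors {b}; (p ∨ ◇p) ∧ ¬p there: b:F. ✗
b: successors {c}; (p ∨ ◇p) ∧ ¬p there: c:F. ✗
c: successors {d}; (p ∨ ◇p) ∧ ¬p there: d:F. ✗
d: successors {a, e}; (p ∨ ◇p) ∧ ¬p there: a:T, e:F. ✓
e: successors {f}; (p ∨ ◇p) ∧ ¬p there: f:F. ✗
f: successors {a}; (p ∨ ◇p) ∧ ¬p there: a:T. ✓
Satisfying worlds: {d, f}.

2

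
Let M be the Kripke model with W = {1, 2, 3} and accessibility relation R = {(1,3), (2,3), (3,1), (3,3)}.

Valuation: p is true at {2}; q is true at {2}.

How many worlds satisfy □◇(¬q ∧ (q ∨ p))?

0

1: successors {3}; ◇(¬q ∧ (q ∨ p)) there: 3:F. ✗
2: successors {3}; ◇(¬q ∧ (q ∨ p)) there: 3:F. ✗
3: successors {1, 3}; ◇(¬q ∧ (q ∨ p)) there: 1:F, 3:F. ✗
Satisfying worlds: ∅.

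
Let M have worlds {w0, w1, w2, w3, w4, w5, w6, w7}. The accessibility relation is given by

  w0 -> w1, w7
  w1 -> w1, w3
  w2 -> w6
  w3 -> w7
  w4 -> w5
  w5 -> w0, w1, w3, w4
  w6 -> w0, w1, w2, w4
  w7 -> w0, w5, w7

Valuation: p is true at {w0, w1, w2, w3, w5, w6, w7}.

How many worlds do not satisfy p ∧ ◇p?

1

w0: p is T, ◇p is T. ✓
w1: p is T, ◇p is T. ✓
w2: p is T, ◇p is T. ✓
w3: p is T, ◇p is T. ✓
w4: p is F, ◇p is T. ✗
w5: p is T, ◇p is T. ✓
w6: p is T, ◇p is T. ✓
w7: p is T, ◇p is T. ✓
Satisfying worlds: {w0, w1, w2, w3, w5, w6, w7}.
So p ∧ ◇p fails at the other 1 world.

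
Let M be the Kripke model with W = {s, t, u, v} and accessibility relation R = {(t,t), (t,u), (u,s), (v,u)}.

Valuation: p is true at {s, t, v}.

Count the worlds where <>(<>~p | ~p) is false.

s: no successors, so <>(<>~p | ~p) fails. ✗
t: successors {t, u}; <>~p | ~p there: t:T, u:T. ✓
u: successors {s}; <>~p | ~p there: s:F. ✗
v: successors {u}; <>~p | ~p there: u:T. ✓
Satisfying worlds: {t, v}.
So <>(<>~p | ~p) fails at the other 2 worlds.

2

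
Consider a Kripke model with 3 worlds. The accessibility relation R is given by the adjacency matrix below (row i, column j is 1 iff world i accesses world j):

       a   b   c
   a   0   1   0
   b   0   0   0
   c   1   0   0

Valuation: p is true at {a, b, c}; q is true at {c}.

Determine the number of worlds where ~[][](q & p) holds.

1

a: [][](q & p) is T. ✗
b: [][](q & p) is T. ✗
c: [][](q & p) is F. ✓
Satisfying worlds: {c}.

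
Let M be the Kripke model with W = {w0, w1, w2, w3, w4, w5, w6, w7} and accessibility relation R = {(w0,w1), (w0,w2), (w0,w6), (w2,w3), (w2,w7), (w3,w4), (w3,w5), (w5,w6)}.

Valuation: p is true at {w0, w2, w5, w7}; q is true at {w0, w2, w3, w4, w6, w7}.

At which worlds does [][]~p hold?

{w1, w3, w4, w5, w6, w7}

w0: successors {w1, w2, w6}; []~p there: w1:T, w2:F, w6:T. ✗
w1: no successors, so [][]~p holds vacuously. ✓
w2: successors {w3, w7}; []~p there: w3:F, w7:T. ✗
w3: successors {w4, w5}; []~p there: w4:T, w5:T. ✓
w4: no successors, so [][]~p holds vacuously. ✓
w5: successors {w6}; []~p there: w6:T. ✓
w6: no successors, so [][]~p holds vacuously. ✓
w7: no successors, so [][]~p holds vacuously. ✓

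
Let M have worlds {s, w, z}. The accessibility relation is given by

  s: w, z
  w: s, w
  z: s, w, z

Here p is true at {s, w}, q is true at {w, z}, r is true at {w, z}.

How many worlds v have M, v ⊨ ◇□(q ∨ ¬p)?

2

s: successors {w, z}; □(q ∨ ¬p) there: w:F, z:F. ✗
w: successors {s, w}; □(q ∨ ¬p) there: s:T, w:F. ✓
z: successors {s, w, z}; □(q ∨ ¬p) there: s:T, w:F, z:F. ✓
Satisfying worlds: {w, z}.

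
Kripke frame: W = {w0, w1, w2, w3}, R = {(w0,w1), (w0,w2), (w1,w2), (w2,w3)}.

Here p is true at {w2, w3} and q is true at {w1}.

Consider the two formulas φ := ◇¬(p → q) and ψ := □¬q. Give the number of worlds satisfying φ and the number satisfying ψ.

3 and 3

For ◇¬(p → q):
w0: successors {w1, w2}; ¬(p → q) there: w1:F, w2:T. ✓
w1: successors {w2}; ¬(p → q) there: w2:T. ✓
w2: successors {w3}; ¬(p → q) there: w3:T. ✓
w3: no successors, so ◇¬(p → q) fails. ✗
— 3 worlds.
For □¬q:
w0: successors {w1, w2}; ¬q there: w1:F, w2:T. ✗
w1: successors {w2}; ¬q there: w2:T. ✓
w2: successors {w3}; ¬q there: w3:T. ✓
w3: no successors, so □¬q holds vacuously. ✓
— 3 worlds.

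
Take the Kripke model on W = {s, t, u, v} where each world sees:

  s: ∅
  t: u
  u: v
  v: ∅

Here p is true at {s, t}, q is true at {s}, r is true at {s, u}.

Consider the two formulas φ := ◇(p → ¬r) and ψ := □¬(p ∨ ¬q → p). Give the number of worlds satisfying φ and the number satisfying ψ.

2 and 4

For ◇(p → ¬r):
s: no successors, so ◇(p → ¬r) fails. ✗
t: successors {u}; p → ¬r there: u:T. ✓
u: successors {v}; p → ¬r there: v:T. ✓
v: no successors, so ◇(p → ¬r) fails. ✗
— 2 worlds.
For □¬(p ∨ ¬q → p):
s: no successors, so □¬(p ∨ ¬q → p) holds vacuously. ✓
t: successors {u}; ¬(p ∨ ¬q → p) there: u:T. ✓
u: successors {v}; ¬(p ∨ ¬q → p) there: v:T. ✓
v: no successors, so □¬(p ∨ ¬q → p) holds vacuously. ✓
— 4 worlds.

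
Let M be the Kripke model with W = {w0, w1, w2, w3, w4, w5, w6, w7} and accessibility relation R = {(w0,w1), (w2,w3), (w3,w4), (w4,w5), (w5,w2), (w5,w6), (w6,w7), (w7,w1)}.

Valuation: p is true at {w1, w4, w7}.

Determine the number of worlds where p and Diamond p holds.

1

w0: p is F, Diamond p is T. ✗
w1: p is T, Diamond p is F. ✗
w2: p is F, Diamond p is F. ✗
w3: p is F, Diamond p is T. ✗
w4: p is T, Diamond p is F. ✗
w5: p is F, Diamond p is F. ✗
w6: p is F, Diamond p is T. ✗
w7: p is T, Diamond p is T. ✓
Satisfying worlds: {w7}.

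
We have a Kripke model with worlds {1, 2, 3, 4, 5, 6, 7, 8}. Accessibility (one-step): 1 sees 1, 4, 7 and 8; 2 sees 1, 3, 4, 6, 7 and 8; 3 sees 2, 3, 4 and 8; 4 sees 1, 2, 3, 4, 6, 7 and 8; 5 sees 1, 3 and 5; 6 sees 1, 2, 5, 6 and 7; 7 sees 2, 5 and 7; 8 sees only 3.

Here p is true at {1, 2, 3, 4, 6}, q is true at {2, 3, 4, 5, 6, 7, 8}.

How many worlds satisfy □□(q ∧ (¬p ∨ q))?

1

1: successors {1, 4, 7, 8}; □(q ∧ (¬p ∨ q)) there: 1:F, 4:F, 7:T, 8:T. ✗
2: successors {1, 3, 4, 6, 7, 8}; □(q ∧ (¬p ∨ q)) there: 1:F, 3:T, 4:F, 6:F, 7:T, 8:T. ✗
3: successors {2, 3, 4, 8}; □(q ∧ (¬p ∨ q)) there: 2:F, 3:T, 4:F, 8:T. ✗
4: successors {1, 2, 3, 4, 6, 7, 8}; □(q ∧ (¬p ∨ q)) there: 1:F, 2:F, 3:T, 4:F, 6:F, 7:T, 8:T. ✗
5: successors {1, 3, 5}; □(q ∧ (¬p ∨ q)) there: 1:F, 3:T, 5:F. ✗
6: successors {1, 2, 5, 6, 7}; □(q ∧ (¬p ∨ q)) there: 1:F, 2:F, 5:F, 6:F, 7:T. ✗
7: successors {2, 5, 7}; □(q ∧ (¬p ∨ q)) there: 2:F, 5:F, 7:T. ✗
8: successors {3}; □(q ∧ (¬p ∨ q)) there: 3:T. ✓
Satisfying worlds: {8}.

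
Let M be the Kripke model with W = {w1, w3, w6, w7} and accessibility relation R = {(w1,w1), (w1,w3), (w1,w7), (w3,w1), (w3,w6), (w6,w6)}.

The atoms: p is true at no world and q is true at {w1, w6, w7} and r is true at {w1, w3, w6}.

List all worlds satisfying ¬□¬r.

w1: □¬r is F. ✓
w3: □¬r is F. ✓
w6: □¬r is F. ✓
w7: □¬r is T. ✗

{w1, w3, w6}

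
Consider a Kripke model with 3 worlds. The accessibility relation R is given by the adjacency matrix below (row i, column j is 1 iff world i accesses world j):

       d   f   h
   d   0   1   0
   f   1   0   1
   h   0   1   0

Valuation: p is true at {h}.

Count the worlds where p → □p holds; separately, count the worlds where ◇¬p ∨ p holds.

For p → □p:
d: p is F, □p is F. ✓
f: p is F, □p is F. ✓
h: p is T, □p is F. ✗
— 2 worlds.
For ◇¬p ∨ p:
d: ◇¬p is T, p is F. ✓
f: ◇¬p is T, p is F. ✓
h: ◇¬p is T, p is T. ✓
— 3 worlds.

2 and 3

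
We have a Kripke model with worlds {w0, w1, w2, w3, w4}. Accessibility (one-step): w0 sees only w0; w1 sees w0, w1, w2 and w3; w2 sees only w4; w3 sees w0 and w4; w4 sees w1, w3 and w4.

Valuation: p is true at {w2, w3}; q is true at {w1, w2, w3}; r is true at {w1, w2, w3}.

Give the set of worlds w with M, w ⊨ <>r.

w0: successors {w0}; r there: w0:F. ✗
w1: successors {w0, w1, w2, w3}; r there: w0:F, w1:T, w2:T, w3:T. ✓
w2: successors {w4}; r there: w4:F. ✗
w3: successors {w0, w4}; r there: w0:F, w4:F. ✗
w4: successors {w1, w3, w4}; r there: w1:T, w3:T, w4:F. ✓

{w1, w4}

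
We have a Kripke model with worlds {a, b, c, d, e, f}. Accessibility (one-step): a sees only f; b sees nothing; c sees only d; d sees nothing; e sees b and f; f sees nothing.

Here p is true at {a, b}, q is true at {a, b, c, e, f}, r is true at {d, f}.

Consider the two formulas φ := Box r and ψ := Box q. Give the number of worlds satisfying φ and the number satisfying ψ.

5 and 5

For Box r:
a: successors {f}; r there: f:T. ✓
b: no successors, so Box r holds vacuously. ✓
c: successors {d}; r there: d:T. ✓
d: no successors, so Box r holds vacuously. ✓
e: successors {b, f}; r there: b:F, f:T. ✗
f: no successors, so Box r holds vacuously. ✓
— 5 worlds.
For Box q:
a: successors {f}; q there: f:T. ✓
b: no successors, so Box q holds vacuously. ✓
c: successors {d}; q there: d:F. ✗
d: no successors, so Box q holds vacuously. ✓
e: successors {b, f}; q there: b:T, f:T. ✓
f: no successors, so Box q holds vacuously. ✓
— 5 worlds.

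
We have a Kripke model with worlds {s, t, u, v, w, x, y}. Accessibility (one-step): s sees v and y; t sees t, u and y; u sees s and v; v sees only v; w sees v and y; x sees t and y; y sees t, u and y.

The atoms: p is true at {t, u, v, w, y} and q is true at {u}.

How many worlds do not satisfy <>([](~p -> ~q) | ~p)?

0

s: successors {v, y}; [](~p -> ~q) | ~p there: v:T, y:T. ✓
t: successors {t, u, y}; [](~p -> ~q) | ~p there: t:T, u:T, y:T. ✓
u: successors {s, v}; [](~p -> ~q) | ~p there: s:T, v:T. ✓
v: successors {v}; [](~p -> ~q) | ~p there: v:T. ✓
w: successors {v, y}; [](~p -> ~q) | ~p there: v:T, y:T. ✓
x: successors {t, y}; [](~p -> ~q) | ~p there: t:T, y:T. ✓
y: successors {t, u, y}; [](~p -> ~q) | ~p there: t:T, u:T, y:T. ✓
Satisfying worlds: {s, t, u, v, w, x, y}.
So <>([](~p -> ~q) | ~p) fails at the other 0 worlds.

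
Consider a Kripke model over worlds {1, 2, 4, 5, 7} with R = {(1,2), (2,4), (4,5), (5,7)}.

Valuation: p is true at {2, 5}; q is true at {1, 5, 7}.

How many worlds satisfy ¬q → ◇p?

1: ¬q is F, ◇p is T. ✓
2: ¬q is T, ◇p is F. ✗
4: ¬q is T, ◇p is T. ✓
5: ¬q is F, ◇p is F. ✓
7: ¬q is F, ◇p is F. ✓
Satisfying worlds: {1, 4, 5, 7}.

4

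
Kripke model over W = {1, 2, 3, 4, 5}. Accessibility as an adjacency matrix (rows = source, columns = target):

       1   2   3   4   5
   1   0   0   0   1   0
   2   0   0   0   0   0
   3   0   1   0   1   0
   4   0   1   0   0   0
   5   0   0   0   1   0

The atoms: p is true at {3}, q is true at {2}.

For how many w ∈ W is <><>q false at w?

1: successors {4}; <>q there: 4:T. ✓
2: no successors, so <><>q fails. ✗
3: successors {2, 4}; <>q there: 2:F, 4:T. ✓
4: successors {2}; <>q there: 2:F. ✗
5: successors {4}; <>q there: 4:T. ✓
Satisfying worlds: {1, 3, 5}.
So <><>q fails at the other 2 worlds.

2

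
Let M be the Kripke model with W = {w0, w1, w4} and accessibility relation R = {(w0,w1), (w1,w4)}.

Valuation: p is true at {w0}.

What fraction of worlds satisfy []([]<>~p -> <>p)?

2/3

w0: successors {w1}; []<>~p -> <>p there: w1:T. ✓
w1: successors {w4}; []<>~p -> <>p there: w4:F. ✗
w4: no successors, so []([]<>~p -> <>p) holds vacuously. ✓
That's 2 of 3 worlds, so 2/3.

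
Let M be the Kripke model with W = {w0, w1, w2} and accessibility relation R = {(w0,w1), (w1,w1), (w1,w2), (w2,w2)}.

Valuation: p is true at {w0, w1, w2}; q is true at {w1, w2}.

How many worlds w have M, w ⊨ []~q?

0

w0: successors {w1}; ~q there: w1:F. ✗
w1: successors {w1, w2}; ~q there: w1:F, w2:F. ✗
w2: successors {w2}; ~q there: w2:F. ✗
Satisfying worlds: ∅.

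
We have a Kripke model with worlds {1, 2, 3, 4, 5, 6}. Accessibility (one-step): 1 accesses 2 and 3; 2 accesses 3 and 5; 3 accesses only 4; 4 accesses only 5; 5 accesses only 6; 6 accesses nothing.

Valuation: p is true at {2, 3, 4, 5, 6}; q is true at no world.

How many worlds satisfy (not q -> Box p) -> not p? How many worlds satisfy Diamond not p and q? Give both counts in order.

For (not q -> Box p) -> not p:
1: not q -> Box p is T, not p is T. ✓
2: not q -> Box p is T, not p is F. ✗
3: not q -> Box p is T, not p is F. ✗
4: not q -> Box p is T, not p is F. ✗
5: not q -> Box p is T, not p is F. ✗
6: not q -> Box p is T, not p is F. ✗
— 1 world.
For Diamond not p and q:
1: Diamond not p is F, q is F. ✗
2: Diamond not p is F, q is F. ✗
3: Diamond not p is F, q is F. ✗
4: Diamond not p is F, q is F. ✗
5: Diamond not p is F, q is F. ✗
6: Diamond not p is F, q is F. ✗
— 0 worlds.

1 and 0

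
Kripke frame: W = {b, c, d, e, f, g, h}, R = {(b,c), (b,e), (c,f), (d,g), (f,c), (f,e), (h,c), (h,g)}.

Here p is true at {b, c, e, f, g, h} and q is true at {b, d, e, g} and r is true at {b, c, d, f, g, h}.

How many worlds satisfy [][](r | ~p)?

b: successors {c, e}; [](r | ~p) there: c:T, e:T. ✓
c: successors {f}; [](r | ~p) there: f:F. ✗
d: successors {g}; [](r | ~p) there: g:T. ✓
e: no successors, so [][](r | ~p) holds vacuously. ✓
f: successors {c, e}; [](r | ~p) there: c:T, e:T. ✓
g: no successors, so [][](r | ~p) holds vacuously. ✓
h: successors {c, g}; [](r | ~p) there: c:T, g:T. ✓
Satisfying worlds: {b, d, e, f, g, h}.

6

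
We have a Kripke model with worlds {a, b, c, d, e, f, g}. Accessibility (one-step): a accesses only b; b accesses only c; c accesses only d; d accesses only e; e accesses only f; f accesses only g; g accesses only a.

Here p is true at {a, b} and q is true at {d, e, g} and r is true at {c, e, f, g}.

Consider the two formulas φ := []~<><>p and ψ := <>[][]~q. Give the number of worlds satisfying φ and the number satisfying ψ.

5 and 4

For []~<><>p:
a: successors {b}; ~<><>p there: b:T. ✓
b: successors {c}; ~<><>p there: c:T. ✓
c: successors {d}; ~<><>p there: d:T. ✓
d: successors {e}; ~<><>p there: e:T. ✓
e: successors {f}; ~<><>p there: f:F. ✗
f: successors {g}; ~<><>p there: g:F. ✗
g: successors {a}; ~<><>p there: a:T. ✓
— 5 worlds.
For <>[][]~q:
a: successors {b}; [][]~q there: b:F. ✗
b: successors {c}; [][]~q there: c:F. ✗
c: successors {d}; [][]~q there: d:T. ✓
d: successors {e}; [][]~q there: e:F. ✗
e: successors {f}; [][]~q there: f:T. ✓
f: successors {g}; [][]~q there: g:T. ✓
g: successors {a}; [][]~q there: a:T. ✓
— 4 worlds.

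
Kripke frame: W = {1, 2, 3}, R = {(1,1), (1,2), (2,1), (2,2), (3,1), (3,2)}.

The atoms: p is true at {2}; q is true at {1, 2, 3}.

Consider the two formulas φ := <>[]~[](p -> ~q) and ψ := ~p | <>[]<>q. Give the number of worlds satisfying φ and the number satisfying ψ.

3 and 3

For <>[]~[](p -> ~q):
1: successors {1, 2}; []~[](p -> ~q) there: 1:T, 2:T. ✓
2: successors {1, 2}; []~[](p -> ~q) there: 1:T, 2:T. ✓
3: successors {1, 2}; []~[](p -> ~q) there: 1:T, 2:T. ✓
— 3 worlds.
For ~p | <>[]<>q:
1: ~p is T, <>[]<>q is T. ✓
2: ~p is F, <>[]<>q is T. ✓
3: ~p is T, <>[]<>q is T. ✓
— 3 worlds.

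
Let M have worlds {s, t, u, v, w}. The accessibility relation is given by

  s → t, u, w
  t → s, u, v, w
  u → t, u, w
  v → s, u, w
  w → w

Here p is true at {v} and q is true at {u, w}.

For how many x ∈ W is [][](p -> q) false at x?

s: successors {t, u, w}; [](p -> q) there: t:F, u:T, w:T. ✗
t: successors {s, u, v, w}; [](p -> q) there: s:T, u:T, v:T, w:T. ✓
u: successors {t, u, w}; [](p -> q) there: t:F, u:T, w:T. ✗
v: successors {s, u, w}; [](p -> q) there: s:T, u:T, w:T. ✓
w: successors {w}; [](p -> q) there: w:T. ✓
Satisfying worlds: {t, v, w}.
So [][](p -> q) fails at the other 2 worlds.

2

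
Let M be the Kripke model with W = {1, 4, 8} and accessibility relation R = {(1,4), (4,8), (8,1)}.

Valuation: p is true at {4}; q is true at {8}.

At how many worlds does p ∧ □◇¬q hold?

1: p is F, □◇¬q is F. ✗
4: p is T, □◇¬q is T. ✓
8: p is F, □◇¬q is T. ✗
Satisfying worlds: {4}.

1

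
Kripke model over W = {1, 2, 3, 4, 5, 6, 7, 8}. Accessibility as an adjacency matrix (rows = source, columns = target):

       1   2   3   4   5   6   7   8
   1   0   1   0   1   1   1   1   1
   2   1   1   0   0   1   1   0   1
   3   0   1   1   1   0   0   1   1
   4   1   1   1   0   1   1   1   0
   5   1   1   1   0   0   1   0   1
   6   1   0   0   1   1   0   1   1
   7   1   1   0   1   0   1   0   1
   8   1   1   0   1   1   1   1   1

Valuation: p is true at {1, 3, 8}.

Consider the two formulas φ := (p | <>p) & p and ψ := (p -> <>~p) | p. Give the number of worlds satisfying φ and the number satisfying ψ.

3 and 8

For (p | <>p) & p:
1: p | <>p is T, p is T. ✓
2: p | <>p is T, p is F. ✗
3: p | <>p is T, p is T. ✓
4: p | <>p is T, p is F. ✗
5: p | <>p is T, p is F. ✗
6: p | <>p is T, p is F. ✗
7: p | <>p is T, p is F. ✗
8: p | <>p is T, p is T. ✓
— 3 worlds.
For (p -> <>~p) | p:
1: p -> <>~p is T, p is T. ✓
2: p -> <>~p is T, p is F. ✓
3: p -> <>~p is T, p is T. ✓
4: p -> <>~p is T, p is F. ✓
5: p -> <>~p is T, p is F. ✓
6: p -> <>~p is T, p is F. ✓
7: p -> <>~p is T, p is F. ✓
8: p -> <>~p is T, p is T. ✓
— 8 worlds.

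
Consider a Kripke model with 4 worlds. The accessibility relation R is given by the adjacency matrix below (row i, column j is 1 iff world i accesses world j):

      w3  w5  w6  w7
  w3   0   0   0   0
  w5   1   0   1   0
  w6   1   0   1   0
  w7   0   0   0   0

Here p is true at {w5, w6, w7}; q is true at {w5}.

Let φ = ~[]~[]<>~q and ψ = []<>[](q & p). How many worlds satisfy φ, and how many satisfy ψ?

2 and 2

For ~[]~[]<>~q:
w3: []~[]<>~q is T. ✗
w5: []~[]<>~q is F. ✓
w6: []~[]<>~q is F. ✓
w7: []~[]<>~q is T. ✗
— 2 worlds.
For []<>[](q & p):
w3: no successors, so []<>[](q & p) holds vacuously. ✓
w5: successors {w3, w6}; <>[](q & p) there: w3:F, w6:T. ✗
w6: successors {w3, w6}; <>[](q & p) there: w3:F, w6:T. ✗
w7: no successors, so []<>[](q & p) holds vacuously. ✓
— 2 worlds.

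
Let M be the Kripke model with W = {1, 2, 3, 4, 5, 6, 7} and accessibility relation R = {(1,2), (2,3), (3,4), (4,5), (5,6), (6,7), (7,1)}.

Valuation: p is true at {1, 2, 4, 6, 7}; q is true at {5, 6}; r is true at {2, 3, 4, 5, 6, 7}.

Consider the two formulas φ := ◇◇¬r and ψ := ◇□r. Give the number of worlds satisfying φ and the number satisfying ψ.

For ◇◇¬r:
1: successors {2}; ◇¬r there: 2:F. ✗
2: successors {3}; ◇¬r there: 3:F. ✗
3: successors {4}; ◇¬r there: 4:F. ✗
4: successors {5}; ◇¬r there: 5:F. ✗
5: successors {6}; ◇¬r there: 6:F. ✗
6: successors {7}; ◇¬r there: 7:T. ✓
7: successors {1}; ◇¬r there: 1:F. ✗
— 1 world.
For ◇□r:
1: successors {2}; □r there: 2:T. ✓
2: successors {3}; □r there: 3:T. ✓
3: successors {4}; □r there: 4:T. ✓
4: successors {5}; □r there: 5:T. ✓
5: successors {6}; □r there: 6:T. ✓
6: successors {7}; □r there: 7:F. ✗
7: successors {1}; □r there: 1:T. ✓
— 6 worlds.

1 and 6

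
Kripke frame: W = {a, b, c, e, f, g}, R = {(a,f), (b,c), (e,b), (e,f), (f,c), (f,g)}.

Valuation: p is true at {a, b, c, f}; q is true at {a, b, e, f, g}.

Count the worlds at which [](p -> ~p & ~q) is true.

a: successors {f}; p -> ~p & ~q there: f:F. ✗
b: successors {c}; p -> ~p & ~q there: c:F. ✗
c: no successors, so [](p -> ~p & ~q) holds vacuously. ✓
e: successors {b, f}; p -> ~p & ~q there: b:F, f:F. ✗
f: successors {c, g}; p -> ~p & ~q there: c:F, g:T. ✗
g: no successors, so [](p -> ~p & ~q) holds vacuously. ✓
Satisfying worlds: {c, g}.

2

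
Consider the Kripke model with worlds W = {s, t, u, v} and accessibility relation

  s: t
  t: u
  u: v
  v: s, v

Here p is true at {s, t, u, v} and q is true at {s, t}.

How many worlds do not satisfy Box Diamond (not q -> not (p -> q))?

s: successors {t}; Diamond (not q -> not (p -> q)) there: t:T. ✓
t: successors {u}; Diamond (not q -> not (p -> q)) there: u:T. ✓
u: successors {v}; Diamond (not q -> not (p -> q)) there: v:T. ✓
v: successors {s, v}; Diamond (not q -> not (p -> q)) there: s:T, v:T. ✓
Satisfying worlds: {s, t, u, v}.
So Box Diamond (not q -> not (p -> q)) fails at the other 0 worlds.

0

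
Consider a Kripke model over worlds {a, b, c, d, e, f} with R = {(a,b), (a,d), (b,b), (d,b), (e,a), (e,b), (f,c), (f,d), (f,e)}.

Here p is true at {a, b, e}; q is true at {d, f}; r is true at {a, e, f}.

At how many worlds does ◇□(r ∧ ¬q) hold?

a: successors {b, d}; □(r ∧ ¬q) there: b:F, d:F. ✗
b: successors {b}; □(r ∧ ¬q) there: b:F. ✗
c: no successors, so ◇□(r ∧ ¬q) fails. ✗
d: successors {b}; □(r ∧ ¬q) there: b:F. ✗
e: successors {a, b}; □(r ∧ ¬q) there: a:F, b:F. ✗
f: successors {c, d, e}; □(r ∧ ¬q) there: c:T, d:F, e:F. ✓
Satisfying worlds: {f}.

1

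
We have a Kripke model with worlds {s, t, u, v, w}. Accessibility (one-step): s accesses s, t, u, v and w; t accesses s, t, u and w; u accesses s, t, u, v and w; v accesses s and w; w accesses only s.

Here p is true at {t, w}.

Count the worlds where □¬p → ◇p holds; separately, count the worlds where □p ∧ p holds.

For □¬p → ◇p:
s: □¬p is F, ◇p is T. ✓
t: □¬p is F, ◇p is T. ✓
u: □¬p is F, ◇p is T. ✓
v: □¬p is F, ◇p is T. ✓
w: □¬p is T, ◇p is F. ✗
— 4 worlds.
For □p ∧ p:
s: □p is F, p is F. ✗
t: □p is F, p is T. ✗
u: □p is F, p is F. ✗
v: □p is F, p is F. ✗
w: □p is F, p is T. ✗
— 0 worlds.

4 and 0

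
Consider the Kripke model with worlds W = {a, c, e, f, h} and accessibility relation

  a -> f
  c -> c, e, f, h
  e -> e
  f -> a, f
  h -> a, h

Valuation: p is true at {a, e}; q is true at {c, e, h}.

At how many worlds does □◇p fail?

2

a: successors {f}; ◇p there: f:T. ✓
c: successors {c, e, f, h}; ◇p there: c:T, e:T, f:T, h:T. ✓
e: successors {e}; ◇p there: e:T. ✓
f: successors {a, f}; ◇p there: a:F, f:T. ✗
h: successors {a, h}; ◇p there: a:F, h:T. ✗
Satisfying worlds: {a, c, e}.
So □◇p fails at the other 2 worlds.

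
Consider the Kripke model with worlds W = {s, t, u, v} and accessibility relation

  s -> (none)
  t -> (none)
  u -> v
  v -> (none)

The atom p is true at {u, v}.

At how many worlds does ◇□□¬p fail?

s: no successors, so ◇□□¬p fails. ✗
t: no successors, so ◇□□¬p fails. ✗
u: successors {v}; □□¬p there: v:T. ✓
v: no successors, so ◇□□¬p fails. ✗
Satisfying worlds: {u}.
So ◇□□¬p fails at the other 3 worlds.

3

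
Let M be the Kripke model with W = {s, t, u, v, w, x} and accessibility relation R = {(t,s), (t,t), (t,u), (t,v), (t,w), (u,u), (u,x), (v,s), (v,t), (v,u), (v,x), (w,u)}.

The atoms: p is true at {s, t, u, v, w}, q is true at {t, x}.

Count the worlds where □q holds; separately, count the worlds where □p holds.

2 and 4

For □q:
s: no successors, so □q holds vacuously. ✓
t: successors {s, t, u, v, w}; q there: s:F, t:T, u:F, v:F, w:F. ✗
u: successors {u, x}; q there: u:F, x:T. ✗
v: successors {s, t, u, x}; q there: s:F, t:T, u:F, x:T. ✗
w: successors {u}; q there: u:F. ✗
x: no successors, so □q holds vacuously. ✓
— 2 worlds.
For □p:
s: no successors, so □p holds vacuously. ✓
t: successors {s, t, u, v, w}; p there: s:T, t:T, u:T, v:T, w:T. ✓
u: successors {u, x}; p there: u:T, x:F. ✗
v: successors {s, t, u, x}; p there: s:T, t:T, u:T, x:F. ✗
w: successors {u}; p there: u:T. ✓
x: no successors, so □p holds vacuously. ✓
— 4 worlds.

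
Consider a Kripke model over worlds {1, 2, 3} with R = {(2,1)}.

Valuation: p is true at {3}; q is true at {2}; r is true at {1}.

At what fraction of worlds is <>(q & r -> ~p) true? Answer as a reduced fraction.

1: no successors, so <>(q & r -> ~p) fails. ✗
2: successors {1}; q & r -> ~p there: 1:T. ✓
3: no successors, so <>(q & r -> ~p) fails. ✗
That's 1 of 3 worlds, so 1/3.

1/3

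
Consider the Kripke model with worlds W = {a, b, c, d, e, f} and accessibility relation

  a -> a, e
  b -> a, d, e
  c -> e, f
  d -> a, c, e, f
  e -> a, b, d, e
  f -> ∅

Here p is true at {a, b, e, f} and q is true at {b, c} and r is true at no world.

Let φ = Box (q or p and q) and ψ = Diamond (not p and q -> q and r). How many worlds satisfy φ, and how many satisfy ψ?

For Box (q or p and q):
a: successors {a, e}; q or p and q there: a:F, e:F. ✗
b: successors {a, d, e}; q or p and q there: a:F, d:F, e:F. ✗
c: successors {e, f}; q or p and q there: e:F, f:F. ✗
d: successors {a, c, e, f}; q or p and q there: a:F, c:T, e:F, f:F. ✗
e: successors {a, b, d, e}; q or p and q there: a:F, b:T, d:F, e:F. ✗
f: no successors, so Box (q or p and q) holds vacuously. ✓
— 1 world.
For Diamond (not p and q -> q and r):
a: successors {a, e}; not p and q -> q and r there: a:T, e:T. ✓
b: successors {a, d, e}; not p and q -> q and r there: a:T, d:T, e:T. ✓
c: successors {e, f}; not p and q -> q and r there: e:T, f:T. ✓
d: successors {a, c, e, f}; not p and q -> q and r there: a:T, c:F, e:T, f:T. ✓
e: successors {a, b, d, e}; not p and q -> q and r there: a:T, b:T, d:T, e:T. ✓
f: no successors, so Diamond (not p and q -> q and r) fails. ✗
— 5 worlds.

1 and 5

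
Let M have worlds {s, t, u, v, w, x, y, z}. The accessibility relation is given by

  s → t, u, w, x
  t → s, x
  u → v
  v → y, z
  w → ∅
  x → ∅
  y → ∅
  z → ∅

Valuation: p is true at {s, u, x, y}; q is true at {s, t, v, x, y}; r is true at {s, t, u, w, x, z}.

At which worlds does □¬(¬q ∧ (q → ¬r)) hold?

{t, u, w, x, y, z}

s: successors {t, u, w, x}; ¬(¬q ∧ (q → ¬r)) there: t:T, u:F, w:F, x:T. ✗
t: successors {s, x}; ¬(¬q ∧ (q → ¬r)) there: s:T, x:T. ✓
u: successors {v}; ¬(¬q ∧ (q → ¬r)) there: v:T. ✓
v: successors {y, z}; ¬(¬q ∧ (q → ¬r)) there: y:T, z:F. ✗
w: no successors, so □¬(¬q ∧ (q → ¬r)) holds vacuously. ✓
x: no successors, so □¬(¬q ∧ (q → ¬r)) holds vacuously. ✓
y: no successors, so □¬(¬q ∧ (q → ¬r)) holds vacuously. ✓
z: no successors, so □¬(¬q ∧ (q → ¬r)) holds vacuously. ✓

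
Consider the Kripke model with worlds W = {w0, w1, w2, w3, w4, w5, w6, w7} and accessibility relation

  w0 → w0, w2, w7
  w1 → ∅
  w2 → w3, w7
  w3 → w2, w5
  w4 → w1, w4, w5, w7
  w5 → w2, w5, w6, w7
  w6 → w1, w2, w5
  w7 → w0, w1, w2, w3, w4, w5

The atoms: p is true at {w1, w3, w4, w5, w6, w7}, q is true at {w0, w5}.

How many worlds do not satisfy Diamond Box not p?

5

w0: successors {w0, w2, w7}; Box not p there: w0:F, w2:F, w7:F. ✗
w1: no successors, so Diamond Box not p fails. ✗
w2: successors {w3, w7}; Box not p there: w3:F, w7:F. ✗
w3: successors {w2, w5}; Box not p there: w2:F, w5:F. ✗
w4: successors {w1, w4, w5, w7}; Box not p there: w1:T, w4:F, w5:F, w7:F. ✓
w5: successors {w2, w5, w6, w7}; Box not p there: w2:F, w5:F, w6:F, w7:F. ✗
w6: successors {w1, w2, w5}; Box not p there: w1:T, w2:F, w5:F. ✓
w7: successors {w0, w1, w2, w3, w4, w5}; Box not p there: w0:F, w1:T, w2:F, w3:F, w4:F, w5:F. ✓
Satisfying worlds: {w4, w6, w7}.
So Diamond Box not p fails at the other 5 worlds.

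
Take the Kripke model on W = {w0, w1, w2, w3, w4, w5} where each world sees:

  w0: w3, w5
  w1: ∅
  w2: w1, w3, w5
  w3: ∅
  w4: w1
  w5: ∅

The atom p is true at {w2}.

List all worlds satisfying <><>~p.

w0: successors {w3, w5}; <>~p there: w3:F, w5:F. ✗
w1: no successors, so <><>~p fails. ✗
w2: successors {w1, w3, w5}; <>~p there: w1:F, w3:F, w5:F. ✗
w3: no successors, so <><>~p fails. ✗
w4: successors {w1}; <>~p there: w1:F. ✗
w5: no successors, so <><>~p fails. ✗

∅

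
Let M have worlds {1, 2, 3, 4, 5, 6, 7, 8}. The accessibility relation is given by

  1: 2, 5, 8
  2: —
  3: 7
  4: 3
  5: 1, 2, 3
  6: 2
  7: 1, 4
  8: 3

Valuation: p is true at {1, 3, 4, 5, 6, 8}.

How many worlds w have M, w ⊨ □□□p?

4

1: successors {2, 5, 8}; □□p there: 2:T, 5:F, 8:F. ✗
2: no successors, so □□□p holds vacuously. ✓
3: successors {7}; □□p there: 7:F. ✗
4: successors {3}; □□p there: 3:T. ✓
5: successors {1, 2, 3}; □□p there: 1:F, 2:T, 3:T. ✗
6: successors {2}; □□p there: 2:T. ✓
7: successors {1, 4}; □□p there: 1:F, 4:F. ✗
8: successors {3}; □□p there: 3:T. ✓
Satisfying worlds: {2, 4, 6, 8}.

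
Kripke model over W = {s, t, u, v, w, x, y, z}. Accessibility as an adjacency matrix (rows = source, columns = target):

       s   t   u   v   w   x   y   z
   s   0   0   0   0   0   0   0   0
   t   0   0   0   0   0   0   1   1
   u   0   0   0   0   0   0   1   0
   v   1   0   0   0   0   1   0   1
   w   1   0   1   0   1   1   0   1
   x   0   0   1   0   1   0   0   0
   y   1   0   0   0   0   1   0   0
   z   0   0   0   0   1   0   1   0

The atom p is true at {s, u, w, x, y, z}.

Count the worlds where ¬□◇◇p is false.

s: □◇◇p is T. ✗
t: □◇◇p is T. ✗
u: □◇◇p is T. ✗
v: □◇◇p is F. ✓
w: □◇◇p is F. ✓
x: □◇◇p is T. ✗
y: □◇◇p is F. ✓
z: □◇◇p is T. ✗
Satisfying worlds: {v, w, y}.
So ¬□◇◇p fails at the other 5 worlds.

5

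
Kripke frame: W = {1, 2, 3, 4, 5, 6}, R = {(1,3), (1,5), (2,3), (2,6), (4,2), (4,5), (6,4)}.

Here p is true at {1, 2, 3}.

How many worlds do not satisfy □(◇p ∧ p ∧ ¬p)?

1: successors {3, 5}; ◇p ∧ p ∧ ¬p there: 3:F, 5:F. ✗
2: successors {3, 6}; ◇p ∧ p ∧ ¬p there: 3:F, 6:F. ✗
3: no successors, so □(◇p ∧ p ∧ ¬p) holds vacuously. ✓
4: successors {2, 5}; ◇p ∧ p ∧ ¬p there: 2:F, 5:F. ✗
5: no successors, so □(◇p ∧ p ∧ ¬p) holds vacuously. ✓
6: successors {4}; ◇p ∧ p ∧ ¬p there: 4:F. ✗
Satisfying worlds: {3, 5}.
So □(◇p ∧ p ∧ ¬p) fails at the other 4 worlds.

4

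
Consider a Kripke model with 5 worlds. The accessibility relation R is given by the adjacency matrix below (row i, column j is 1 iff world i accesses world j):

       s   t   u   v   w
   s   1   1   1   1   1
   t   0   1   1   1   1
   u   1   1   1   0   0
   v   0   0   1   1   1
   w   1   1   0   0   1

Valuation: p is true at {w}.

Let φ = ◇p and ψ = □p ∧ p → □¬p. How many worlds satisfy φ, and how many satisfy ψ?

4 and 5

For ◇p:
s: successors {s, t, u, v, w}; p there: s:F, t:F, u:F, v:F, w:T. ✓
t: successors {t, u, v, w}; p there: t:F, u:F, v:F, w:T. ✓
u: successors {s, t, u}; p there: s:F, t:F, u:F. ✗
v: successors {u, v, w}; p there: u:F, v:F, w:T. ✓
w: successors {s, t, w}; p there: s:F, t:F, w:T. ✓
— 4 worlds.
For □p ∧ p → □¬p:
s: □p ∧ p is F, □¬p is F. ✓
t: □p ∧ p is F, □¬p is F. ✓
u: □p ∧ p is F, □¬p is T. ✓
v: □p ∧ p is F, □¬p is F. ✓
w: □p ∧ p is F, □¬p is F. ✓
— 5 worlds.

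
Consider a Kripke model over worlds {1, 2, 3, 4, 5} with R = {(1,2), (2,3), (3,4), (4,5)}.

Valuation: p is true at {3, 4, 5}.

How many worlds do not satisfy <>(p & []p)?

2

1: successors {2}; p & []p there: 2:F. ✗
2: successors {3}; p & []p there: 3:T. ✓
3: successors {4}; p & []p there: 4:T. ✓
4: successors {5}; p & []p there: 5:T. ✓
5: no successors, so <>(p & []p) fails. ✗
Satisfying worlds: {2, 3, 4}.
So <>(p & []p) fails at the other 2 worlds.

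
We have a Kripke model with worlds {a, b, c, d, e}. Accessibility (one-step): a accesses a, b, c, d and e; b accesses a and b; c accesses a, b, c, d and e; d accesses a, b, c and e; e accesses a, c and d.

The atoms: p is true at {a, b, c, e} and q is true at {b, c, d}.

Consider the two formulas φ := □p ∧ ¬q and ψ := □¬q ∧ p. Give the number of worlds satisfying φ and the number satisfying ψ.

For □p ∧ ¬q:
a: □p is F, ¬q is T. ✗
b: □p is T, ¬q is F. ✗
c: □p is F, ¬q is F. ✗
d: □p is T, ¬q is F. ✗
e: □p is F, ¬q is T. ✗
— 0 worlds.
For □¬q ∧ p:
a: □¬q is F, p is T. ✗
b: □¬q is F, p is T. ✗
c: □¬q is F, p is T. ✗
d: □¬q is F, p is F. ✗
e: □¬q is F, p is T. ✗
— 0 worlds.

0 and 0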